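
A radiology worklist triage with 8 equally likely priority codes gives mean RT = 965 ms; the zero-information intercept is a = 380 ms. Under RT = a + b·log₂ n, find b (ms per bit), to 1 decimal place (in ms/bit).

195.0 ms/bit

8 alternatives carry log₂ 8 = 3 bits; the choice cost is 965 − 380 = 585 ms, so b = 585/3 = 195.000 ms/bit.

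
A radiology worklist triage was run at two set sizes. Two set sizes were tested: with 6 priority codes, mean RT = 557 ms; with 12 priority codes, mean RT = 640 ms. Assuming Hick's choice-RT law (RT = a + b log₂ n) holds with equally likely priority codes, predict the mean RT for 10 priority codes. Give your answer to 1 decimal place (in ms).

With log₂ n on the abscissa the relation is linear; from the two conditions:
  b = (640 − 557) / (log₂ 12 − log₂ 6) = 83 / (3.5850 − 2.5850) = 83.000 ms/bit
  a = 557 − 83.000 × 2.5850 = 342.448 ms
Then RT(10) = 342.448 + 83.000 × log₂ 10 = 342.448 + 83.000 × 3.3219 ≈ 618.168 ms.

618.2 ms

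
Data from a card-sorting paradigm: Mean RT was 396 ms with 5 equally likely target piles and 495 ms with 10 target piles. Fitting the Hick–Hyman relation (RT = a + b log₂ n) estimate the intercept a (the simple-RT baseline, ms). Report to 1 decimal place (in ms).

The slope on a log₂ axis is (495 − 396) / (3.3219 − 2.3219) = 99.000 ms/bit.
a = RT₁ − b·log₂ n₁ = 396 − 99.000 × 2.3219 = 166.129 ms.

166.1 ms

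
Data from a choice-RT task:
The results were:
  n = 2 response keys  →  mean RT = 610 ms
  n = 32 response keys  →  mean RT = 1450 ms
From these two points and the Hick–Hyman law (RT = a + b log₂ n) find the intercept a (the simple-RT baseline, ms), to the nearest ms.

400 ms

Slope: b = (1450 − 610) / (log₂ 32 − log₂ 2) = 840/4.0000 = 210 ms/bit.
Intercept: a = 610 − 210·log₂(2) = 400.000 ms.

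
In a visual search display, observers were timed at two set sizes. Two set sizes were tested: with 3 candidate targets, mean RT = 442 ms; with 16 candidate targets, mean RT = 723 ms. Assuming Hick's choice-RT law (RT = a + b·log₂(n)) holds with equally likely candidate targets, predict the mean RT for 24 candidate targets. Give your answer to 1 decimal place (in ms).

791.1 ms

Solve the two-equation system in a and b:
  b = (723 − 442) / (log₂ 16 − log₂ 3) = 281 / (4 − 1.5850) = 116.354 ms/bit
  a = 442 − 116.354 × 1.5850 = 257.583 ms
Then RT(24) = 257.583 + 116.354 × log₂ 24 = 257.583 + 116.354 × 4.5850 ≈ 791.063 ms.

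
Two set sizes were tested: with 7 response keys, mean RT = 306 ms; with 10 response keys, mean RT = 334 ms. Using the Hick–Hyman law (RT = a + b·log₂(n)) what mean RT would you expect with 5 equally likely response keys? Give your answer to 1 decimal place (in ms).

279.6 ms

Solve the two-equation system in a and b:
  b = (334 − 306) / (log₂ 10 − log₂ 7) = 28 / (3.3219 − 2.8074) = 54.414 ms/bit
  a = 306 − 54.414 × 2.8074 = 153.241 ms
Then RT(5) = 153.241 + 54.414 × log₂ 5 = 153.241 + 54.414 × 2.3219 ≈ 279.586 ms.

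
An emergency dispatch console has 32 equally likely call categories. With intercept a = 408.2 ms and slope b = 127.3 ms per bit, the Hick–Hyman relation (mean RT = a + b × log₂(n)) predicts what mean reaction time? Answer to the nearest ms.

log₂(32) = 5 bits, so RT = 408.2 + 127.3 × 5 ≈ 1044.700 ms.

1045 ms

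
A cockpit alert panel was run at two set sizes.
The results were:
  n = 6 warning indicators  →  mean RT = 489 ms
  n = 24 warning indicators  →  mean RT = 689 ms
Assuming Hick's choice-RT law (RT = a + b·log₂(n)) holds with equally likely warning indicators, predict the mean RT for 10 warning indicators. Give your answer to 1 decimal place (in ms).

Fit slope and intercept:
  b = (689 − 489) / (log₂ 24 − log₂ 6) = 200 / (4.5850 − 2.5850) = 100.000 ms/bit
  a = 489 − 100.000 × 2.5850 = 230.504 ms
Then RT(10) = 230.504 + 100.000 × log₂ 10 = 230.504 + 100.000 × 3.3219 ≈ 562.697 ms.

562.7 ms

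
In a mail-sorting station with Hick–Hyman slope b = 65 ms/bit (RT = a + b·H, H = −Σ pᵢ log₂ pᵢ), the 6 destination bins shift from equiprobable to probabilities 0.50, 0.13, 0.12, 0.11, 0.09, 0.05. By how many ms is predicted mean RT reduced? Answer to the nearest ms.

The RT saving is b·ΔH. Equiprobable H₀ = log₂(6) = 2.5850 bits; with the given probabilities H = 2.1287 bits.
b·(H₀ − H) = 65 × (2.5850 − 2.1287) = 29.65 ms.

30 ms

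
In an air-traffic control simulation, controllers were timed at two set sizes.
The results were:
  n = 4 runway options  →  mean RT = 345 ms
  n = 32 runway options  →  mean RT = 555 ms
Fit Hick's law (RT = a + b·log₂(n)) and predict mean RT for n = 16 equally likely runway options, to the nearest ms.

485 ms

RT is linear in log₂ n, so two points fix the line:
  b = (555 − 345) / (log₂ 32 − log₂ 4) = 210 / (5 − 2) = 70 ms/bit
  a = 345 − 70 × 2 = 205 ms
Then RT(16) = 205 + 70 × log₂ 16 = 205 + 70 × 4 ≈ 485.000 ms.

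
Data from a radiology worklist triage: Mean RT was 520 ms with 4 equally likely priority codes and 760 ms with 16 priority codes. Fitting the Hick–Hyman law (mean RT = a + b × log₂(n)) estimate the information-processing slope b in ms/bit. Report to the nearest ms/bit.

Slope: b = (760 − 520) / (log₂ 16 − log₂ 4) = 240/2.0000 = 120 ms/bit.

120 ms/bit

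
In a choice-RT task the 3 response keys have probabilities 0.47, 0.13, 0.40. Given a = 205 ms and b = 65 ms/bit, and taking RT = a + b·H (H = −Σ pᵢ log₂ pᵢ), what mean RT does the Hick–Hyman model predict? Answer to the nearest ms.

298 ms

H = 0.47·log₂(1/0.47) + 0.13·log₂(1/0.13) + 0.40·log₂(1/0.40) = 1.4234 bits.
RT = 205 + 65 × 1.4234 = 297.52 ms.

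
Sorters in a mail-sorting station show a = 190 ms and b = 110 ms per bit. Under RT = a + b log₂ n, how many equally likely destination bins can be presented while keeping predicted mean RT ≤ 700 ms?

24

Information budget: (700 − 190)/110 = 4.6364 bits, so n ≤ 2^4.6364 = 24.871 → at most 24.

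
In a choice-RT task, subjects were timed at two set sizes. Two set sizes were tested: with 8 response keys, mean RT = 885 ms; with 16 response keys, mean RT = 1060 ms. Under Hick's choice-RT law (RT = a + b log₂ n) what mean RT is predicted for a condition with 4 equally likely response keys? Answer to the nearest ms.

710 ms

With log₂ n on the abscissa the relation is linear; from the two conditions:
  b = (1060 − 885) / (log₂ 16 − log₂ 8) = 175 / (4 − 3) = 175 ms/bit
  a = 885 − 175 × 3 = 360 ms
Then RT(4) = 360 + 175 × log₂ 4 = 360 + 175 × 2 ≈ 710.000 ms.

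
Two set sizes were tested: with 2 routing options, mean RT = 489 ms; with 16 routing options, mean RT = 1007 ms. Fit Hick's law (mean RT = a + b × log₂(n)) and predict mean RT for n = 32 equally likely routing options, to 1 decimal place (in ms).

1179.7 ms

Fit slope and intercept:
  b = (1007 − 489) / (log₂ 16 − log₂ 2) = 518 / (4 − 1) = 172.667 ms/bit
  a = 489 − 172.667 × 1 = 316.333 ms
Then RT(32) = 316.333 + 172.667 × log₂ 32 = 316.333 + 172.667 × 5 ≈ 1179.667 ms.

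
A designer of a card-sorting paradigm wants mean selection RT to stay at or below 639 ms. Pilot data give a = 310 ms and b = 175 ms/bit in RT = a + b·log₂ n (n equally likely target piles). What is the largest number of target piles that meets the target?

175·log₂ n ≤ 639 − 310 = 329, giving log₂ n ≤ 1.8800 and n ≤ 3.681. The largest whole number is 3.

3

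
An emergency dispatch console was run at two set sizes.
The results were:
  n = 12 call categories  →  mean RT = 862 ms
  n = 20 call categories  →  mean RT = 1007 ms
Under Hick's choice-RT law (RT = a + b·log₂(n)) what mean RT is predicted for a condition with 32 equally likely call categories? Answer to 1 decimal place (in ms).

1140.4 ms

Fit slope and intercept:
  b = (1007 − 862) / (log₂ 20 − log₂ 12) = 145 / (4.3219 − 3.5850) = 196.753 ms/bit
  a = 862 − 196.753 × 3.5850 = 156.649 ms
Then RT(32) = 156.649 + 196.753 × log₂ 32 = 156.649 + 196.753 × 5 ≈ 1140.413 ms.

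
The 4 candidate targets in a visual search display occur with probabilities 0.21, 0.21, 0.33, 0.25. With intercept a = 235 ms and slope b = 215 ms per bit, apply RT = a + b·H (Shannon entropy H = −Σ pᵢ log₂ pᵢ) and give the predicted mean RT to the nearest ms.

659 ms

Entropy contributions −pᵢ log₂ pᵢ: 0.4728, 0.4728, 0.5278, 0.5000; sum H = 1.9735 bits.
RT = a + bH = 235 + 215·1.9735 = 659.30 ms.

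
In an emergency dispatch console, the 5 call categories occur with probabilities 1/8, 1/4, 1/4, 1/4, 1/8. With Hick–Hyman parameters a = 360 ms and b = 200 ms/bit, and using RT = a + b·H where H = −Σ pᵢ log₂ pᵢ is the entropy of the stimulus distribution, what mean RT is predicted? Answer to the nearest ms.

Each term −pᵢ log₂ pᵢ: 0.125·3 + 0.25·2 + 0.25·2 + 0.25·2 + 0.125·3; summed, H = 2.250 bits.
Mean RT = a + bH = 360 + 200·2.250 = 810.00 ms.

810 ms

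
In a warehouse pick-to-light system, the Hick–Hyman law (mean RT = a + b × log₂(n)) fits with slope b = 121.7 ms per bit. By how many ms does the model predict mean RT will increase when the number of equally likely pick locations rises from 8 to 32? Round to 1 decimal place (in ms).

243.4 ms

ΔRT = (a + b log₂ n₂) − (a + b log₂ n₁) = b·(log₂ n₂ − log₂ n₁).
log₂(32) − log₂(8) = log₂(32/8) = log₂(4) = 2.
ΔRT = 121.7 × 2.0000 = 243.400 ms.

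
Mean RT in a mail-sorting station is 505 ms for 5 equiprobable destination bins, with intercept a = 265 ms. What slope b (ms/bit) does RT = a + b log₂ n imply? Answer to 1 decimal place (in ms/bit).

b = (505 − 265) / log₂(5) = 240 / 2.3219 = 103.362 ms/bit.

103.4 ms/bit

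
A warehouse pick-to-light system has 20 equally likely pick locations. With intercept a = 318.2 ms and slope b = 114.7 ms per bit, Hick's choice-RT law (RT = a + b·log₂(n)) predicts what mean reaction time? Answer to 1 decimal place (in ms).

log₂(20) = 4.3219 bits, so RT = 318.2 + 114.7 × 4.3219 ≈ 813.925 ms.

813.9 ms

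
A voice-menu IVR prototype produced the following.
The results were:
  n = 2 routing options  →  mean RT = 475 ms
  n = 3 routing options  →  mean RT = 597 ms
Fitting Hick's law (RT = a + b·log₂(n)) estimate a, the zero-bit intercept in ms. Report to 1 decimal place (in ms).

266.4 ms

b = (RT₂ − RT₁)/(log₂ n₂ − log₂ n₁) = (597 − 475)/(1.5850 − 1) = 208.560 ms/bit.
Intercept: a = 475 − 208.560·log₂(2) = 266.440 ms.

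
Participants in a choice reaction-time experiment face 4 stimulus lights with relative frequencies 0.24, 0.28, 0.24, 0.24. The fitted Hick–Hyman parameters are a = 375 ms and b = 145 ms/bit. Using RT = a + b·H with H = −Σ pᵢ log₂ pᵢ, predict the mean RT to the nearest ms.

665 ms

H = 0.24·log₂(1/0.24) + 0.28·log₂(1/0.28) + 0.24·log₂(1/0.24) + 0.24·log₂(1/0.24) = 1.9966 bits.
RT = 375 + 145 × 1.9966 = 664.51 ms.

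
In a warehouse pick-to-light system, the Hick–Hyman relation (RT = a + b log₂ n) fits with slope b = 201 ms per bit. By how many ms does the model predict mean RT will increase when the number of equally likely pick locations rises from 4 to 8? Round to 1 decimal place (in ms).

The intercept a cancels: ΔRT = b·(log₂ n₂ − log₂ n₁) = b·log₂(n₂/n₁).
log₂(8) − log₂(4) = log₂(8/4) = log₂(2) = 1.
ΔRT = 201 × 1.0000 = 201.000 ms.

201.0 ms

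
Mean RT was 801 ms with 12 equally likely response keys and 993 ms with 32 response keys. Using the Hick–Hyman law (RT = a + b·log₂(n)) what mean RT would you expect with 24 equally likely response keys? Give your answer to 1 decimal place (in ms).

Solve the two-equation system in a and b:
  b = (993 − 801) / (log₂ 32 − log₂ 12) = 192 / (5 − 3.5850) = 135.685 ms/bit
  a = 801 − 135.685 × 3.5850 = 314.573 ms
Then RT(24) = 314.573 + 135.685 × log₂ 24 = 314.573 + 135.685 × 4.5850 ≈ 936.685 ms.

936.7 ms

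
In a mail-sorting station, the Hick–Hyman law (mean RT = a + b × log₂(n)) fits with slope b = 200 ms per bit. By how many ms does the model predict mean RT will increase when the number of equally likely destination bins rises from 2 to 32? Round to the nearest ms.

The intercept a cancels: ΔRT = b·(log₂ n₂ − log₂ n₁) = b·log₂(n₂/n₁).
log₂(32) − log₂(2) = log₂(32/2) = log₂(16) = 4.
ΔRT = 200 × 4.0000 = 800.000 ms.

800 ms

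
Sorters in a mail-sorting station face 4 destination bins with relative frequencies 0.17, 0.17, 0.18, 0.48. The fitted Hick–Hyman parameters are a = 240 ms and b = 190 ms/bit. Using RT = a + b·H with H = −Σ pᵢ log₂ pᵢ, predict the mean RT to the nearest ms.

H = 0.17·log₂(1/0.17) + 0.17·log₂(1/0.17) + 0.18·log₂(1/0.18) + 0.48·log₂(1/0.48) = 1.8228 bits.
RT = 240 + 190 × 1.8228 = 586.32 ms.

586 ms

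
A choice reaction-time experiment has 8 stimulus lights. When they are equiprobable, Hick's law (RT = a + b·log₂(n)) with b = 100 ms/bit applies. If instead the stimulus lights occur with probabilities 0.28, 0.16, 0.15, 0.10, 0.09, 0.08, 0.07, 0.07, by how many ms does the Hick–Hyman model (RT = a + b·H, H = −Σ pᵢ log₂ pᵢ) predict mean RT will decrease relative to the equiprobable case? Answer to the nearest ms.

18 ms

Equiprobable entropy H₀ = log₂ 8 = 3.0000 bits.
Skewed entropy H = −Σ pᵢ log₂ pᵢ = 2.8212 bits.
ΔRT = b·(H₀ − H) = 100 × 0.1788 = 17.88 ms.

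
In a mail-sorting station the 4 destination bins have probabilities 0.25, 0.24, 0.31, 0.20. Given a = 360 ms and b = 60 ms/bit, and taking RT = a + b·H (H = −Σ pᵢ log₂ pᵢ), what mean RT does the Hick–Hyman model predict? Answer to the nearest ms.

Entropy contributions −pᵢ log₂ pᵢ: 0.5000, 0.4941, 0.5238, 0.4644; sum H = 1.9823 bits.
RT = a + bH = 360 + 60·1.9823 = 478.94 ms.

479 ms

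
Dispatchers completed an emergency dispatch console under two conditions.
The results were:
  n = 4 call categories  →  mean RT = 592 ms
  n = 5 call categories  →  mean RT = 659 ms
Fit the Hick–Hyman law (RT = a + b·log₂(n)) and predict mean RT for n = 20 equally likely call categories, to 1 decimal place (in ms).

1075.2 ms

Solve the two-equation system in a and b:
  b = (659 − 592) / (log₂ 5 − log₂ 4) = 67 / (2.3219 − 2) = 208.121 ms/bit
  a = 592 − 208.121 × 2 = 175.758 ms
Then RT(20) = 175.758 + 208.121 × log₂ 20 = 175.758 + 208.121 × 4.3219 ≈ 1075.242 ms.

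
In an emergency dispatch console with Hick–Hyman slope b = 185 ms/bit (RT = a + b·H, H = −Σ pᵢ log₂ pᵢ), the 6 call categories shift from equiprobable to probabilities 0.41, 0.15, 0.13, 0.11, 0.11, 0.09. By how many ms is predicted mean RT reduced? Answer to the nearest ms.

The RT saving is b·ΔH. Equiprobable H₀ = log₂(6) = 2.5850 bits; with the given probabilities H = 2.3338 bits.
b·(H₀ − H) = 185 × (2.5850 − 2.3338) = 46.46 ms.

46 ms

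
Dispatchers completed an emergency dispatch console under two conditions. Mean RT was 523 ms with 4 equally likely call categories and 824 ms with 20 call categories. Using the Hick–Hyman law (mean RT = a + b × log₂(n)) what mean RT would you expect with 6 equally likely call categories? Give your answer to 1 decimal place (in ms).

Solve the two-equation system in a and b:
  b = (824 − 523) / (log₂ 20 − log₂ 4) = 301 / (4.3219 − 2) = 129.634 ms/bit
  a = 523 − 129.634 × 2 = 263.733 ms
Then RT(6) = 263.733 + 129.634 × log₂ 6 = 263.733 + 129.634 × 2.5850 ≈ 598.831 ms.

598.8 ms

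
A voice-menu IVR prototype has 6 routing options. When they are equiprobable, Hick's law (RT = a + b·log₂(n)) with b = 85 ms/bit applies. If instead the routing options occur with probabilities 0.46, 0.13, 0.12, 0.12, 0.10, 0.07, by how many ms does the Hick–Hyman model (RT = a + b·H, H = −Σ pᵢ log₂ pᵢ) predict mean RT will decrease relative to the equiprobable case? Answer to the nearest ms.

Equiprobable entropy H₀ = log₂ 6 = 2.5850 bits.
Skewed entropy H = −Σ pᵢ log₂ pᵢ = 2.2329 bits.
ΔRT = b·(H₀ − H) = 85 × 0.3521 = 29.93 ms.

30 ms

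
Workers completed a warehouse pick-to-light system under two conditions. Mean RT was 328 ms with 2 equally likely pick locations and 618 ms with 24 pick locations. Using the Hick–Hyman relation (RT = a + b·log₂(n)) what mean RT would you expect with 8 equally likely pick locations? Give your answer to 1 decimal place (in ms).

489.8 ms

Solve the two-equation system in a and b:
  b = (618 − 328) / (log₂ 24 − log₂ 2) = 290 / (4.5850 − 1) = 80.893 ms/bit
  a = 328 − 80.893 × 1 = 247.107 ms
Then RT(8) = 247.107 + 80.893 × log₂ 8 = 247.107 + 80.893 × 3 ≈ 489.787 ms.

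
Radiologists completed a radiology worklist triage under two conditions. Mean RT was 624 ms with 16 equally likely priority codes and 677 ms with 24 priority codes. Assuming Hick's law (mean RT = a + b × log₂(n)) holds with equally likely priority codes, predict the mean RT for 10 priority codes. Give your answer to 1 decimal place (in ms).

Solve the two-equation system in a and b:
  b = (677 − 624) / (log₂ 24 − log₂ 16) = 53 / (4.5850 − 4) = 90.604 ms/bit
  a = 624 − 90.604 × 4 = 261.584 ms
Then RT(10) = 261.584 + 90.604 × log₂ 10 = 261.584 + 90.604 × 3.3219 ≈ 562.564 ms.

562.6 ms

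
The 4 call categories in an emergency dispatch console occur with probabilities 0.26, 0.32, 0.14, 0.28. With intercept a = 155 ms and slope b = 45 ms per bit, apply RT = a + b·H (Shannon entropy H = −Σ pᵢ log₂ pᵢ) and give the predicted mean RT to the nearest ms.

Entropy contributions −pᵢ log₂ pᵢ: 0.5053, 0.5260, 0.3971, 0.5142; sum H = 1.9427 bits.
RT = a + bH = 155 + 45·1.9427 = 242.42 ms.

242 ms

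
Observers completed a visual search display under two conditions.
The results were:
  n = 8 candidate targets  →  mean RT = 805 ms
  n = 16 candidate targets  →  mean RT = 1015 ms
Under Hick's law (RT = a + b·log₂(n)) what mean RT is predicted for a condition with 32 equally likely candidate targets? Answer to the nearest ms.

1225 ms

Fit slope and intercept:
  b = (1015 − 805) / (log₂ 16 − log₂ 8) = 210 / (4 − 3) = 210 ms/bit
  a = 805 − 210 × 3 = 175 ms
Then RT(32) = 175 + 210 × log₂ 32 = 175 + 210 × 5 ≈ 1225.000 ms.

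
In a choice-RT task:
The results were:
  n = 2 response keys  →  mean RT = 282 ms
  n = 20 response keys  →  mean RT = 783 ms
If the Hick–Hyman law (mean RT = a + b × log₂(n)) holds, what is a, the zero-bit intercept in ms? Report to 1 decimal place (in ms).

The slope on a log₂ axis is (783 − 282) / (4.3219 − 1) = 150.816 ms/bit.
a = RT₁ − b·log₂ n₁ = 282 − 150.816 × 1 = 131.184 ms.

131.2 ms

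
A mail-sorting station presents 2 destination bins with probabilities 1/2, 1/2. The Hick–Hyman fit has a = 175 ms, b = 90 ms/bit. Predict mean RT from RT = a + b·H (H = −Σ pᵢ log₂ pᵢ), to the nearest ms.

Each term −pᵢ log₂ pᵢ: 0.5·1 + 0.5·1; summed, H = 1.000 bits.
Mean RT = a + bH = 175 + 90·1.000 = 265.00 ms.

265 ms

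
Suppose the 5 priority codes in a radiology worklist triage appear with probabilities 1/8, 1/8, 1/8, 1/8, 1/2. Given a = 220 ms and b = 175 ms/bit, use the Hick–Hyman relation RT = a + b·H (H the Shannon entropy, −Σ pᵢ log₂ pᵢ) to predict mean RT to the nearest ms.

H = −Σ pᵢ log₂ pᵢ = 0.125·3 + 0.125·3 + 0.125·3 + 0.125·3 + 0.5·1 = 2.000 bits.
RT = 220 + 175 × 2.000 = 570.00 ms.

570 ms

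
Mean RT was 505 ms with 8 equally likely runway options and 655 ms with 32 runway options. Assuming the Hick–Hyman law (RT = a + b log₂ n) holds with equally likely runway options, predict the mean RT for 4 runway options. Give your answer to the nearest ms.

RT is linear in log₂ n, so two points fix the line:
  b = (655 − 505) / (log₂ 32 − log₂ 8) = 150 / (5 − 3) = 75 ms/bit
  a = 505 − 75 × 3 = 280 ms
Then RT(4) = 280 + 75 × log₂ 4 = 280 + 75 × 2 ≈ 430.000 ms.

430 ms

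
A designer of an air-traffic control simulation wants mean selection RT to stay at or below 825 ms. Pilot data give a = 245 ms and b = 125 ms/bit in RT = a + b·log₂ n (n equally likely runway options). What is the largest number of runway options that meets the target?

125·log₂ n ≤ 825 − 245 = 580, giving log₂ n ≤ 4.6400 and n ≤ 24.933. The largest whole number is 24.

24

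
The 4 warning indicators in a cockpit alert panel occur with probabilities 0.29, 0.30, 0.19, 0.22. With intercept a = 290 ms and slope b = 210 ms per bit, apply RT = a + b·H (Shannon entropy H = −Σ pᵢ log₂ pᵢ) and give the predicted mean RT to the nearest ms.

705 ms

Entropy contributions −pᵢ log₂ pᵢ: 0.5179, 0.5211, 0.4552, 0.4806; sum H = 1.9748 bits.
RT = a + bH = 290 + 210·1.9748 = 704.71 ms.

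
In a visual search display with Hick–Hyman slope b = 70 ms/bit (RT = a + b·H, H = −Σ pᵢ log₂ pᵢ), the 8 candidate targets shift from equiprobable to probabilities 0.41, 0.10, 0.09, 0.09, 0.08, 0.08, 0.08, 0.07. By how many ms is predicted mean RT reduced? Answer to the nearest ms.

Equiprobable entropy H₀ = log₂ 8 = 3.0000 bits.
Skewed entropy H = −Σ pᵢ log₂ pᵢ = 2.6280 bits.
ΔRT = b·(H₀ − H) = 70 × 0.3720 = 26.04 ms.

26 ms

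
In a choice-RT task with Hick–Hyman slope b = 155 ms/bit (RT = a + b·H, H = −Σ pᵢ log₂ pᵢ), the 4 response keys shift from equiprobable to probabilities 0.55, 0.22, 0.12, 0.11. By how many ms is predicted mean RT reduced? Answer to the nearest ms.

The RT saving is b·ΔH. Equiprobable H₀ = log₂(4) = 2.0000 bits; with the given probabilities H = 1.6723 bits.
b·(H₀ − H) = 155 × (2.0000 − 1.6723) = 50.79 ms.

51 ms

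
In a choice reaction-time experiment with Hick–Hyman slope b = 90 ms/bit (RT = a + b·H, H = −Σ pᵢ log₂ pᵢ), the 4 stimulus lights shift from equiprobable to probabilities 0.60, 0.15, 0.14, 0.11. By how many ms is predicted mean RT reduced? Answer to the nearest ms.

Equiprobable entropy H₀ = log₂ 4 = 2.0000 bits.
Skewed entropy H = −Σ pᵢ log₂ pᵢ = 1.6001 bits.
ΔRT = b·(H₀ − H) = 90 × 0.3999 = 35.99 ms.

36 ms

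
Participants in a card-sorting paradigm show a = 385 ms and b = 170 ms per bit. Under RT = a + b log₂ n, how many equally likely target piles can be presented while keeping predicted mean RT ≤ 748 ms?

4

170·log₂ n ≤ 748 − 385 = 363, giving log₂ n ≤ 2.1353 and n ≤ 4.393. The largest whole number is 4.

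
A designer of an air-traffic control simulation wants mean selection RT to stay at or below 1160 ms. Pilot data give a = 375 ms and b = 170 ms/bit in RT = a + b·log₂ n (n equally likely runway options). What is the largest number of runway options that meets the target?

24

170·log₂ n ≤ 1160 − 375 = 785, giving log₂ n ≤ 4.6176 and n ≤ 24.550. The largest whole number is 24.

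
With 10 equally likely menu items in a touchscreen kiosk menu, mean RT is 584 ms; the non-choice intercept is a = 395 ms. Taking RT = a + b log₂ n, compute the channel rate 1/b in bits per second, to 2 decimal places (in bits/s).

Choice component = 584 − 395 = 189 ms over log₂(10) = 3.3219 bits.
b = 189 / 3.3219 = 56.895 ms/bit, so 1/b = 17.576 bits/s.

17.58 bits/s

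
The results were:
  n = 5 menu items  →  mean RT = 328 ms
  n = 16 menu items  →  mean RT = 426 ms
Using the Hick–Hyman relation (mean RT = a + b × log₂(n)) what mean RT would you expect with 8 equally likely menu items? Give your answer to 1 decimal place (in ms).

367.6 ms

RT is linear in log₂ n, so two points fix the line:
  b = (426 − 328) / (log₂ 16 − log₂ 5) = 98 / (4 − 2.3219) = 58.400 ms/bit
  a = 328 − 58.400 × 2.3219 = 192.399 ms
Then RT(8) = 192.399 + 58.400 × log₂ 8 = 192.399 + 58.400 × 3 ≈ 367.600 ms.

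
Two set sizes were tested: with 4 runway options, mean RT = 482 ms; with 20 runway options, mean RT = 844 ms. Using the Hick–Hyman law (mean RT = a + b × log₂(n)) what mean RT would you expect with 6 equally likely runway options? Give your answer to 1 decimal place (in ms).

With log₂ n on the abscissa the relation is linear; from the two conditions:
  b = (844 − 482) / (log₂ 20 − log₂ 4) = 362 / (4.3219 − 2) = 155.905 ms/bit
  a = 482 − 155.905 × 2 = 170.190 ms
Then RT(6) = 170.190 + 155.905 × log₂ 6 = 170.190 + 155.905 × 2.5850 ≈ 573.199 ms.

573.2 ms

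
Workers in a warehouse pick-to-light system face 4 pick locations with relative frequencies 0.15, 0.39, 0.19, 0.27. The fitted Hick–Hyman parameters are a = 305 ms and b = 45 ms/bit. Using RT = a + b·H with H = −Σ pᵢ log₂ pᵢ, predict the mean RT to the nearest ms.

391 ms

Entropy contributions −pᵢ log₂ pᵢ: 0.4105, 0.5298, 0.4552, 0.5100; sum H = 1.9056 bits.
RT = a + bH = 305 + 45·1.9056 = 390.75 ms.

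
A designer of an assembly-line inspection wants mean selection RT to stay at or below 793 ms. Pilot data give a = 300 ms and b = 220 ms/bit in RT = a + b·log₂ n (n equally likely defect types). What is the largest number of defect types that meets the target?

220·log₂ n ≤ 793 − 300 = 493, giving log₂ n ≤ 2.2409 and n ≤ 4.727. The largest whole number is 4.

4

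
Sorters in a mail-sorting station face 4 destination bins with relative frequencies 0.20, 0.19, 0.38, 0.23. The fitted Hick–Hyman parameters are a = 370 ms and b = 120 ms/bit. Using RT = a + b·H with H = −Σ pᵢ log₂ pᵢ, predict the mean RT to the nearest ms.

603 ms

Entropy contributions −pᵢ log₂ pᵢ: 0.4644, 0.4552, 0.5305, 0.4877; sum H = 1.9377 bits.
RT = a + bH = 370 + 120·1.9377 = 602.53 ms.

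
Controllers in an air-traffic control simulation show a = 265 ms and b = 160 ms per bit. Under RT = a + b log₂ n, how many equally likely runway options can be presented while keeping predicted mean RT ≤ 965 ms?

Information budget: (965 − 265)/160 = 4.3750 bits, so n ≤ 2^4.3750 = 20.749 → at most 20.

20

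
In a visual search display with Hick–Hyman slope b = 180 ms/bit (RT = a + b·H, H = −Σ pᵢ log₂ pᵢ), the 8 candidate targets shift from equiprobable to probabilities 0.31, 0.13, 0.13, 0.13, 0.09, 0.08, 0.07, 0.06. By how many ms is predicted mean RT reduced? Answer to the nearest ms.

Equiprobable entropy H₀ = log₂ 8 = 3.0000 bits.
Skewed entropy H = −Σ pᵢ log₂ pᵢ = 2.7880 bits.
ΔRT = b·(H₀ − H) = 180 × 0.2120 = 38.16 ms.

38 ms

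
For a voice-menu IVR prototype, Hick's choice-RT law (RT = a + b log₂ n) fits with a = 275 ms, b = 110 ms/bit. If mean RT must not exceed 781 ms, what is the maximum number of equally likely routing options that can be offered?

24

Information budget: (781 − 275)/110 = 4.6000 bits, so n ≤ 2^4.6000 = 24.251 → at most 24.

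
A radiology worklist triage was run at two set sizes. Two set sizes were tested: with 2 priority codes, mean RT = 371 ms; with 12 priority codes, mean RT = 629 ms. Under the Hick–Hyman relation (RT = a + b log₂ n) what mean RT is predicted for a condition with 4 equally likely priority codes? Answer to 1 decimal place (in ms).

Fit slope and intercept:
  b = (629 − 371) / (log₂ 12 − log₂ 2) = 258 / (3.5850 − 1) = 99.808 ms/bit
  a = 371 − 99.808 × 1 = 271.192 ms
Then RT(4) = 271.192 + 99.808 × log₂ 4 = 271.192 + 99.808 × 2 ≈ 470.808 ms.

470.8 ms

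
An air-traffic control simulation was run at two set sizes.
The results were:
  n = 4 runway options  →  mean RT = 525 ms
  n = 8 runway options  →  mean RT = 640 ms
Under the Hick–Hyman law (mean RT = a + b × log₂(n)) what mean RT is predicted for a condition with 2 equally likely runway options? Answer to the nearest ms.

410 ms

Fit slope and intercept:
  b = (640 − 525) / (log₂ 8 − log₂ 4) = 115 / (3 − 2) = 115 ms/bit
  a = 525 − 115 × 2 = 295 ms
Then RT(2) = 295 + 115 × log₂ 2 = 295 + 115 × 1 ≈ 410.000 ms.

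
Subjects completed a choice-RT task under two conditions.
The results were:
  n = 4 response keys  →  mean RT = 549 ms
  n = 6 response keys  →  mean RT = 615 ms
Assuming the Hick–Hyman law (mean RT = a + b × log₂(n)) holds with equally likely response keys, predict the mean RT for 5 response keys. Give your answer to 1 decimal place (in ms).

With log₂ n on the abscissa the relation is linear; from the two conditions:
  b = (615 − 549) / (log₂ 6 − log₂ 4) = 66 / (2.5850 − 2) = 112.828 ms/bit
  a = 549 − 112.828 × 2 = 323.345 ms
Then RT(5) = 323.345 + 112.828 × log₂ 5 = 323.345 + 112.828 × 2.3219 ≈ 585.322 ms.

585.3 ms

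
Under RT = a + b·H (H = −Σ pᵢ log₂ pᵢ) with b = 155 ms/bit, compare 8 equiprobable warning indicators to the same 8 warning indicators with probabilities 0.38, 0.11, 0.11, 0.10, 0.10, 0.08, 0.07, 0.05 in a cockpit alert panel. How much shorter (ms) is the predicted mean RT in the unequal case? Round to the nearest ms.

The RT saving is b·ΔH. Equiprobable H₀ = log₂(8) = 3.0000 bits; with the given probabilities H = 2.6716 bits.
b·(H₀ − H) = 155 × (3.0000 − 2.6716) = 50.91 ms.

51 ms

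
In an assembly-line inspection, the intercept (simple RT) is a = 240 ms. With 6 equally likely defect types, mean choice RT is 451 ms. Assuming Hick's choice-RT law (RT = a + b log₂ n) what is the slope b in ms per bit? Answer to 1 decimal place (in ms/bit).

log₂(6) = 2.5850 bits.
b = (RT − a)/log₂ n = (451 − 240) / 2.5850 = 81.626 ms/bit.

81.6 ms/bit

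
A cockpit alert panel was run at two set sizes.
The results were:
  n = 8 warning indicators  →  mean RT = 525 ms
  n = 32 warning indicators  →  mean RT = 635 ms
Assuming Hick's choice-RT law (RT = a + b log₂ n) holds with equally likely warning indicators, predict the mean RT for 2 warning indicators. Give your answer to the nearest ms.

415 ms

With log₂ n on the abscissa the relation is linear; from the two conditions:
  b = (635 − 525) / (log₂ 32 − log₂ 8) = 110 / (5 − 3) = 55 ms/bit
  a = 525 − 55 × 3 = 360 ms
Then RT(2) = 360 + 55 × log₂ 2 = 360 + 55 × 1 ≈ 415.000 ms.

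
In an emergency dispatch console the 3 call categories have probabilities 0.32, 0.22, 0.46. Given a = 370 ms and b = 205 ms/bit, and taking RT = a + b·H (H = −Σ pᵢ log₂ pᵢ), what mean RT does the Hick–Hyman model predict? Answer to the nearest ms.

682 ms

H = 0.32·log₂(1/0.32) + 0.22·log₂(1/0.22) + 0.46·log₂(1/0.46) = 1.5219 bits.
RT = 370 + 205 × 1.5219 = 682.00 ms.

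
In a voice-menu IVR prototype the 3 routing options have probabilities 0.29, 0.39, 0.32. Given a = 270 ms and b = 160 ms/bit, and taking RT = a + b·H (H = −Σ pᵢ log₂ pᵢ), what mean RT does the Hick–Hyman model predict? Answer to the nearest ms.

522 ms

H = 0.29·log₂(1/0.29) + 0.39·log₂(1/0.39) + 0.32·log₂(1/0.32) = 1.5737 bits.
RT = 270 + 160 × 1.5737 = 521.80 ms.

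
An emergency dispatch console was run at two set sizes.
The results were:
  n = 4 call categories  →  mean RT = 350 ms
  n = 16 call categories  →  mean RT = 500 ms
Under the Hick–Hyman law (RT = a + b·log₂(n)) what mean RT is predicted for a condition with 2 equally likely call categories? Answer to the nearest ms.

Fit slope and intercept:
  b = (500 − 350) / (log₂ 16 − log₂ 4) = 150 / (4 − 2) = 75 ms/bit
  a = 350 − 75 × 2 = 200 ms
Then RT(2) = 200 + 75 × log₂ 2 = 200 + 75 × 1 ≈ 275.000 ms.

275 ms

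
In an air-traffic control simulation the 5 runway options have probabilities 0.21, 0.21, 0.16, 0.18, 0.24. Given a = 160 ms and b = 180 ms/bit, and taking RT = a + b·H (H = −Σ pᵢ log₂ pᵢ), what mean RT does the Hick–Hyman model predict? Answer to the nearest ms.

H = 0.21·log₂(1/0.21) + 0.21·log₂(1/0.21) + 0.16·log₂(1/0.16) + 0.18·log₂(1/0.18) + 0.24·log₂(1/0.24) = 2.3081 bits.
RT = 160 + 180 × 2.3081 = 575.46 ms.

575 ms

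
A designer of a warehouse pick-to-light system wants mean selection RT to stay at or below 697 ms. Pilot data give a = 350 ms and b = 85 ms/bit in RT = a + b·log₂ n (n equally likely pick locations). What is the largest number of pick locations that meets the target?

Information budget: (697 − 350)/85 = 4.0824 bits, so n ≤ 2^4.0824 = 16.940 → at most 16.

16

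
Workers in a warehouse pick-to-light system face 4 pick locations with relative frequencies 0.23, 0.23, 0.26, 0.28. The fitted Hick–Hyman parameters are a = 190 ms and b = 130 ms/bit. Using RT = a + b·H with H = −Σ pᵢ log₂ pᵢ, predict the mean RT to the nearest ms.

449 ms

H = 0.23·log₂(1/0.23) + 0.23·log₂(1/0.23) + 0.26·log₂(1/0.26) + 0.28·log₂(1/0.28) = 1.9948 bits.
RT = 190 + 130 × 1.9948 = 449.33 ms.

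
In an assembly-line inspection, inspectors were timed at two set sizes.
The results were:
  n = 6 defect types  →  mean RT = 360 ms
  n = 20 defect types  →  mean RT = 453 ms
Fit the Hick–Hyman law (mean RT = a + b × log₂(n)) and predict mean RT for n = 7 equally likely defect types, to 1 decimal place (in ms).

With log₂ n on the abscissa the relation is linear; from the two conditions:
  b = (453 − 360) / (log₂ 20 − log₂ 6) = 93 / (4.3219 − 2.5850) = 53.542 ms/bit
  a = 360 − 53.542 × 2.5850 = 221.597 ms
Then RT(7) = 221.597 + 53.542 × log₂ 7 = 221.597 + 53.542 × 2.8074 ≈ 371.907 ms.

371.9 ms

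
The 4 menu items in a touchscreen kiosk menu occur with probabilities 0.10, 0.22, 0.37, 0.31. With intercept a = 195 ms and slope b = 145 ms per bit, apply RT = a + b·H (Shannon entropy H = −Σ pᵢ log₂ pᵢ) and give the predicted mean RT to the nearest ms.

H = 0.10·log₂(1/0.10) + 0.22·log₂(1/0.22) + 0.37·log₂(1/0.37) + 0.31·log₂(1/0.31) = 1.8673 bits.
RT = 195 + 145 × 1.8673 = 465.76 ms.

466 ms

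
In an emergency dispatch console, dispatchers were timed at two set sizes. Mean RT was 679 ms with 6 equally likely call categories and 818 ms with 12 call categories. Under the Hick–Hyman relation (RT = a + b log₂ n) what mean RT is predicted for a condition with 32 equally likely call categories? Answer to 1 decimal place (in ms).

1014.7 ms

RT is linear in log₂ n, so two points fix the line:
  b = (818 − 679) / (log₂ 12 − log₂ 6) = 139 / (3.5850 − 2.5850) = 139.000 ms/bit
  a = 679 − 139.000 × 2.5850 = 319.690 ms
Then RT(32) = 319.690 + 139.000 × log₂ 32 = 319.690 + 139.000 × 5 ≈ 1014.690 ms.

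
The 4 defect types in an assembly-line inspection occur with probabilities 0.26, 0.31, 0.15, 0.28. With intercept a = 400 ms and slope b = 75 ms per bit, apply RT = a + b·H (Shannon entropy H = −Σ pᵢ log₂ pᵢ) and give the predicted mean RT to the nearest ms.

547 ms

H = 0.26·log₂(1/0.26) + 0.31·log₂(1/0.31) + 0.15·log₂(1/0.15) + 0.28·log₂(1/0.28) = 1.9538 bits.
RT = 400 + 75 × 1.9538 = 546.54 ms.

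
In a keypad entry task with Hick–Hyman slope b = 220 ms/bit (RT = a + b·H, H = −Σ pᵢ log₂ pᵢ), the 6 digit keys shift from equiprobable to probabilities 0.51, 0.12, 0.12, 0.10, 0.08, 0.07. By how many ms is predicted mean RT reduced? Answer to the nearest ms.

Equiprobable entropy H₀ = log₂ 6 = 2.5850 bits.
Skewed entropy H = −Σ pᵢ log₂ pᵢ = 2.1218 bits.
ΔRT = b·(H₀ − H) = 220 × 0.4631 = 101.89 ms.

102 ms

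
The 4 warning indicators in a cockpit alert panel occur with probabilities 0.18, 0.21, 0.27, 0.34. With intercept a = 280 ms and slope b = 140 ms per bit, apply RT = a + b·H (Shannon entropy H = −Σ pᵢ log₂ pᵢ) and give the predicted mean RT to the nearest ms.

H = 0.18·log₂(1/0.18) + 0.21·log₂(1/0.21) + 0.27·log₂(1/0.27) + 0.34·log₂(1/0.34) = 1.9573 bits.
RT = 280 + 140 × 1.9573 = 554.03 ms.

554 ms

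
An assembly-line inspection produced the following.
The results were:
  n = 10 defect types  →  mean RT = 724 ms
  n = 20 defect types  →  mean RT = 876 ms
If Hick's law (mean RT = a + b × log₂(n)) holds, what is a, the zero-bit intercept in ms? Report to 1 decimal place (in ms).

b = (RT₂ − RT₁)/(log₂ n₂ − log₂ n₁) = (876 − 724)/(4.3219 − 3.3219) = 152.000 ms/bit.
a = RT₁ − b·log₂ n₁ = 724 − 152.000 × 3.3219 = 219.067 ms.

219.1 ms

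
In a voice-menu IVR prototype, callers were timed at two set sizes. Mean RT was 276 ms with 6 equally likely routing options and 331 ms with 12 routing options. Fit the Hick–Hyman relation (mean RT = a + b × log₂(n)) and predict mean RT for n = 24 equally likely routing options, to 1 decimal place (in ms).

Fit slope and intercept:
  b = (331 − 276) / (log₂ 12 − log₂ 6) = 55 / (3.5850 − 2.5850) = 55.000 ms/bit
  a = 276 − 55.000 × 2.5850 = 133.827 ms
Then RT(24) = 133.827 + 55.000 × log₂ 24 = 133.827 + 55.000 × 4.5850 ≈ 386.000 ms.

386.0 ms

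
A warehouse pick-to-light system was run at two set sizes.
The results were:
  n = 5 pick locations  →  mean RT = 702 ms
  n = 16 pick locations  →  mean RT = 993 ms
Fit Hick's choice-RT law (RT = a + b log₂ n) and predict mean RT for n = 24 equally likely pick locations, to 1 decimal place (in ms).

1094.4 ms

Fit slope and intercept:
  b = (993 − 702) / (log₂ 16 − log₂ 5) = 291 / (4 − 2.3219) = 173.413 ms/bit
  a = 702 − 173.413 × 2.3219 = 299.347 ms
Then RT(24) = 299.347 + 173.413 × log₂ 24 = 299.347 + 173.413 × 4.5850 ≈ 1094.440 ms.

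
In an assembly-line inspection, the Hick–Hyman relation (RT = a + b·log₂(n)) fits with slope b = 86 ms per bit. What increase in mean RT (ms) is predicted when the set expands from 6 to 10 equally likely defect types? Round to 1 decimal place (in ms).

63.4 ms

ΔRT = (a + b log₂ n₂) − (a + b log₂ n₁) = b·(log₂ n₂ − log₂ n₁).
log₂(10) − log₂(6) = 3.3219 − 2.5850 = 0.7370.
ΔRT = 86 × 0.7370 = 63.379 ms.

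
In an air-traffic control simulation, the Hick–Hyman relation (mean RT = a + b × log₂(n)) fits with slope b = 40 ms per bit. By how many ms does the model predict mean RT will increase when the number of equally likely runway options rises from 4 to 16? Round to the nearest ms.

ΔRT = (a + b log₂ n₂) − (a + b log₂ n₁) = b·(log₂ n₂ − log₂ n₁).
log₂(16) − log₂(4) = log₂(16/4) = log₂(4) = 2.
ΔRT = 40 × 2.0000 = 80.000 ms.

80 ms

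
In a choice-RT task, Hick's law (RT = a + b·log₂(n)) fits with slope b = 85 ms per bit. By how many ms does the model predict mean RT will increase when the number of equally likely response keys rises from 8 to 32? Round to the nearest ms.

170 ms

Only the slope matters, since a is common to both: ΔRT = b·log₂(n₂/n₁).
log₂(32) − log₂(8) = log₂(32/8) = log₂(4) = 2.
ΔRT = 85 × 2.0000 = 170.000 ms.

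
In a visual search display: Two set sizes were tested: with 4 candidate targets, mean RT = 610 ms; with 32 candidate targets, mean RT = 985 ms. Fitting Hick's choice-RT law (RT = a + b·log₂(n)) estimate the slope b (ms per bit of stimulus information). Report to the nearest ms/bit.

The slope on a log₂ axis is (985 − 610) / (5 − 2) = 125 ms/bit.

125 ms/bit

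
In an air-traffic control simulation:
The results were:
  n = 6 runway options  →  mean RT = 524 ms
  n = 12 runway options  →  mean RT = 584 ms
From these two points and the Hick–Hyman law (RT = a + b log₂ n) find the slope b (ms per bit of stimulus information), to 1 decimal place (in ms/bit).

60.0 ms/bit

The slope on a log₂ axis is (584 − 524) / (3.5850 − 2.5850) = 60.000 ms/bit.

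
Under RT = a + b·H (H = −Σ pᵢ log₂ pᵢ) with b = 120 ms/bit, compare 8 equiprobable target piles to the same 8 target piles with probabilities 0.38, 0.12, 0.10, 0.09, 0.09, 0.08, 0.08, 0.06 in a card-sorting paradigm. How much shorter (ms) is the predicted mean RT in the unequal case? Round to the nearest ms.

The RT saving is b·ΔH. Equiprobable H₀ = log₂(8) = 3.0000 bits; with the given probabilities H = 2.6816 bits.
b·(H₀ − H) = 120 × (3.0000 − 2.6816) = 38.21 ms.

38 ms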